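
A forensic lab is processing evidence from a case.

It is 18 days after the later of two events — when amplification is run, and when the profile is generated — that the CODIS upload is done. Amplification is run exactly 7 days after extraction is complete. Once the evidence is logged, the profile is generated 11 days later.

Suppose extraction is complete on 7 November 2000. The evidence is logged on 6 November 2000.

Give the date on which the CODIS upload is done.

5 December 2000

Extraction is complete: Nov 7, 2000.
Amplification is run: Nov 7, 2000 + 7 days = Nov 14, 2000.
The evidence is logged: Nov 6, 2000.
The profile is generated: Nov 6, 2000 + 11 days = Nov 17, 2000.
Both prerequisites met — amplification is run (Nov 14, 2000), the profile is generated (Nov 17, 2000); the later is Nov 17, 2000.
The CODIS upload is done: Nov 17, 2000 + 18 days = Dec 5, 2000.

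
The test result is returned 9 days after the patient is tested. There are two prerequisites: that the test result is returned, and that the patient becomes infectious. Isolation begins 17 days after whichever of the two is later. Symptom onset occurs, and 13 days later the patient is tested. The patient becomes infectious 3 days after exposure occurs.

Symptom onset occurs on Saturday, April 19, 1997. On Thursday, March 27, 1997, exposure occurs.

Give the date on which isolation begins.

Symptom onset occurs: Apr 19, 1997.
The patient is tested: Apr 19, 1997 + 13 days = May 2, 1997.
The test result is returned: May 2, 1997 + 9 days = May 11, 1997.
Exposure occurs: Mar 27, 1997.
The patient becomes infectious: Mar 27, 1997 + 3 days = Mar 30, 1997.
Both prerequisites met — the test result is returned (May 11, 1997), the patient becomes infectious (Mar 30, 1997); the later is May 11, 1997.
Isolation begins: May 11, 1997 + 17 days = May 28, 1997.

Wednesday, May 28, 1997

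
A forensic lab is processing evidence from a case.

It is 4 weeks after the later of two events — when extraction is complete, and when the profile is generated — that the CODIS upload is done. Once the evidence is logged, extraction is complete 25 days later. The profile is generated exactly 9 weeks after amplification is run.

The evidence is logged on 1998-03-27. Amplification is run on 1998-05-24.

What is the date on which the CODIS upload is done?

1998-08-23

The evidence is logged: Mar 27, 1998.
Extraction is complete: Mar 27, 1998 + 25 days = Apr 21, 1998.
Amplification is run: May 24, 1998.
The profile is generated: May 24, 1998 + 9 weeks = Jul 26, 1998.
Both prerequisites met — extraction is complete (Apr 21, 1998), the profile is generated (Jul 26, 1998); the later is Jul 26, 1998.
The CODIS upload is done: Jul 26, 1998 + 4 weeks = Aug 23, 1998.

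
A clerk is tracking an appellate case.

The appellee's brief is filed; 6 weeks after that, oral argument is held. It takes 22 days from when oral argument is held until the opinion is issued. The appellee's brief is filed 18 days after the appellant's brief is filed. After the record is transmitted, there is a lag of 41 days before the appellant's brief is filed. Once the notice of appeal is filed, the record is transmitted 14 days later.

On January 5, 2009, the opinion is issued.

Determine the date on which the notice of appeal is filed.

The opinion is issued: Jan 5, 2009.
Oral argument is held: Jan 5, 2009 − 22 days = Dec 14, 2008.
The appellee's brief is filed: Dec 14, 2008 − 6 weeks = Nov 2, 2008.
The appellant's brief is filed: Nov 2, 2008 − 18 days = Oct 15, 2008.
The record is transmitted: Oct 15, 2008 − 41 days = Sep 4, 2008.
The notice of appeal is filed: Sep 4, 2008 − 14 days = Aug 21, 2008.

August 21, 2008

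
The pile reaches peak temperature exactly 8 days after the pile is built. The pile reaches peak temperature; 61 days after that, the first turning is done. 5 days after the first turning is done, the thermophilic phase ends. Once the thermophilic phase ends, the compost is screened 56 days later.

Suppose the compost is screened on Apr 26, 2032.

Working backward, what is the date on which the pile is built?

Dec 18, 2031

The compost is screened: Apr 26, 2032.
The thermophilic phase ends: Apr 26, 2032 − 56 days = Mar 1, 2032.
The first turning is done: Mar 1, 2032 − 5 days = Feb 25, 2032.
The pile reaches peak temperature: Feb 25, 2032 − 61 days = Dec 26, 2031.
The pile is built: Dec 26, 2031 − 8 days = Dec 18, 2031.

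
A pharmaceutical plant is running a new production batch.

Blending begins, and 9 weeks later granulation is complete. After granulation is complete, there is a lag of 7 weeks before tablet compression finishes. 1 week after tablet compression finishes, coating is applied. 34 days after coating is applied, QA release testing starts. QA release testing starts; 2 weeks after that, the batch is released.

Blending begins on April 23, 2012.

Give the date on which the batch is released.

Blending begins: Apr 23, 2012.
Granulation is complete: Apr 23, 2012 + 9 weeks = Jun 25, 2012.
Tablet compression finishes: Jun 25, 2012 + 7 weeks = Aug 13, 2012.
Coating is applied: Aug 13, 2012 + 1 week = Aug 20, 2012.
QA release testing starts: Aug 20, 2012 + 34 days = Sep 23, 2012.
The batch is released: Sep 23, 2012 + 2 weeks = Oct 7, 2012.

October 7, 2012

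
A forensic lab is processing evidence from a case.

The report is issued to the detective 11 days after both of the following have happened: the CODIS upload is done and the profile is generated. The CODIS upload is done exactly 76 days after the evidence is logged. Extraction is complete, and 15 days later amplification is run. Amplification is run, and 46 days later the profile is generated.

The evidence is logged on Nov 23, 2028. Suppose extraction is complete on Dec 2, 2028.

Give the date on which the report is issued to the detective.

Feb 18, 2029

The evidence is logged: Nov 23, 2028.
The CODIS upload is done: Nov 23, 2028 + 76 days = Feb 7, 2029.
Extraction is complete: Dec 2, 2028.
Amplification is run: Dec 2, 2028 + 15 days = Dec 17, 2028.
The profile is generated: Dec 17, 2028 + 46 days = Feb 1, 2029.
Both prerequisites met — the CODIS upload is done (Feb 7, 2029), the profile is generated (Feb 1, 2029); the later is Feb 7, 2029.
The report is issued to the detective: Feb 7, 2029 + 11 days = Feb 18, 2029.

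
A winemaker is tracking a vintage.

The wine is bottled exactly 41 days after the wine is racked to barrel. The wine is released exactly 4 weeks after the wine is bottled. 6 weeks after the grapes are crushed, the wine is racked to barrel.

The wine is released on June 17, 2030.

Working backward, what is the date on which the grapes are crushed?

The wine is released: Jun 17, 2030.
The wine is bottled: Jun 17, 2030 − 4 weeks = May 20, 2030.
The wine is racked to barrel: May 20, 2030 − 41 days = Apr 9, 2030.
The grapes are crushed: Apr 9, 2030 − 6 weeks = Feb 26, 2030.

February 26, 2030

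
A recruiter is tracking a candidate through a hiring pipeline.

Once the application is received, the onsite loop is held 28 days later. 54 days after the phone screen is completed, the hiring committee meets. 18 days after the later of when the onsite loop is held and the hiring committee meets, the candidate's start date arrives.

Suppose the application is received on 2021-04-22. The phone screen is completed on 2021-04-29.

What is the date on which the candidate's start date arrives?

The application is received: Apr 22, 2021.
The onsite loop is held: Apr 22, 2021 + 28 days = May 20, 2021.
The phone screen is completed: Apr 29, 2021.
The hiring committee meets: Apr 29, 2021 + 54 days = Jun 22, 2021.
Both prerequisites met — the onsite loop is held (May 20, 2021), the hiring committee meets (Jun 22, 2021); the later is Jun 22, 2021.
The candidate's start date arrives: Jun 22, 2021 + 18 days = Jul 10, 2021.

2021-07-10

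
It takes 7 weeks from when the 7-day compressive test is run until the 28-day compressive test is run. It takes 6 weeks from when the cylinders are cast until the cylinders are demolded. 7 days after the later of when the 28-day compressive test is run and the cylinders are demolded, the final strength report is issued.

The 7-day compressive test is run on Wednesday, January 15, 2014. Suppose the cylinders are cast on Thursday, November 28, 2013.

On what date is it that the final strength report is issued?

The 7-day compressive test is run: Jan 15, 2014.
The 28-day compressive test is run: Jan 15, 2014 + 7 weeks = Mar 5, 2014.
The cylinders are cast: Nov 28, 2013.
The cylinders are demolded: Nov 28, 2013 + 6 weeks = Jan 9, 2014.
Both prerequisites met — the 28-day compressive test is run (Mar 5, 2014), the cylinders are demolded (Jan 9, 2014); the later is Mar 5, 2014.
The final strength report is issued: Mar 5, 2014 + 7 days = Mar 12, 2014.

Wednesday, March 12, 2014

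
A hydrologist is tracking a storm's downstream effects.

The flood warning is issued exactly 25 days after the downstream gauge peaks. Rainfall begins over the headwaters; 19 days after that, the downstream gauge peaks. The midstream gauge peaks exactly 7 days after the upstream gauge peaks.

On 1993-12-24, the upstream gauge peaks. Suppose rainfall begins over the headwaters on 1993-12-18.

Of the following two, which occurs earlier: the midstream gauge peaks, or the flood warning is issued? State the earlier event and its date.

The midstream gauge peaks — 1993-12-31

The upstream gauge peaks: Dec 24, 1993.
The midstream gauge peaks: Dec 24, 1993 + 7 days = Dec 31, 1993.
Rainfall begins over the headwaters: Dec 18, 1993.
The downstream gauge peaks: Dec 18, 1993 + 19 days = Jan 6, 1994.
The flood warning is issued: Jan 6, 1994 + 25 days = Jan 31, 1994.
Comparing: the midstream gauge peaks on Dec 31, 1993 vs the flood warning is issued on Jan 31, 1994. Earlier: the midstream gauge peaks.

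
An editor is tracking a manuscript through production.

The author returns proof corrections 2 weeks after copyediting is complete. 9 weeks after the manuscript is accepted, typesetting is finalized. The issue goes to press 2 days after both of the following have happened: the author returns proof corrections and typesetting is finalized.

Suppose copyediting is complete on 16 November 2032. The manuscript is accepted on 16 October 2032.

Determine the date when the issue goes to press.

Copyediting is complete: Nov 16, 2032.
The author returns proof corrections: Nov 16, 2032 + 2 weeks = Nov 30, 2032.
The manuscript is accepted: Oct 16, 2032.
Typesetting is finalized: Oct 16, 2032 + 9 weeks = Dec 18, 2032.
Both prerequisites met — the author returns proof corrections (Nov 30, 2032), typesetting is finalized (Dec 18, 2032); the later is Dec 18, 2032.
The issue goes to press: Dec 18, 2032 + 2 days = Dec 20, 2032.

20 December 2032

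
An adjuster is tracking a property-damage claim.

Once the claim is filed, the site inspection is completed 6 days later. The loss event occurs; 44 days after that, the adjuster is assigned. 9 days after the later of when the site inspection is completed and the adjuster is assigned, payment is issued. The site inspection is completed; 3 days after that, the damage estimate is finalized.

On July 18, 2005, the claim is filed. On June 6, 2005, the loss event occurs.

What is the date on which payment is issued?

August 2, 2005

The claim is filed: Jul 18, 2005.
The site inspection is completed: Jul 18, 2005 + 6 days = Jul 24, 2005.
The loss event occurs: Jun 6, 2005.
The adjuster is assigned: Jun 6, 2005 + 44 days = Jul 20, 2005.
Both prerequisites met — the site inspection is completed (Jul 24, 2005), the adjuster is assigned (Jul 20, 2005); the later is Jul 24, 2005.
Payment is issued: Jul 24, 2005 + 9 days = Aug 2, 2005.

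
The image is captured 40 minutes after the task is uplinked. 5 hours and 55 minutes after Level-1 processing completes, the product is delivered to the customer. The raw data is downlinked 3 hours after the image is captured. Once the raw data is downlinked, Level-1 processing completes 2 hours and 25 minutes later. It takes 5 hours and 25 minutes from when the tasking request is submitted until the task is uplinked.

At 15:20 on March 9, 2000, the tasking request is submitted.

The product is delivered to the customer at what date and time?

08:45 on March 10, 2000

The tasking request is submitted: 15:20 Mar 9, 2000.
The task is uplinked: 15:20 Mar 9, 2000 + 5h25m = 20:45 Mar 9, 2000.
The image is captured: 20:45 Mar 9, 2000 + 40m = 21:25 Mar 9, 2000.
The raw data is downlinked: 21:25 Mar 9, 2000 + 3h = 00:25 Mar 10, 2000.
Level-1 processing completes: 00:25 Mar 10, 2000 + 2h25m = 02:50 Mar 10, 2000.
The product is delivered to the customer: 02:50 Mar 10, 2000 + 5h55m = 08:45 Mar 10, 2000.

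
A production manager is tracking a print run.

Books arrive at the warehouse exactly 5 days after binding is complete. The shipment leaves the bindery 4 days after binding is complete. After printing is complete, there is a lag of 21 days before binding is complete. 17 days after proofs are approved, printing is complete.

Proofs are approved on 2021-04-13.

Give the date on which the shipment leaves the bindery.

Proofs are approved: Apr 13, 2021.
Printing is complete: Apr 13, 2021 + 17 days = Apr 30, 2021.
Binding is complete: Apr 30, 2021 + 21 days = May 21, 2021.
The shipment leaves the bindery: May 21, 2021 + 4 days = May 25, 2021.

2021-05-25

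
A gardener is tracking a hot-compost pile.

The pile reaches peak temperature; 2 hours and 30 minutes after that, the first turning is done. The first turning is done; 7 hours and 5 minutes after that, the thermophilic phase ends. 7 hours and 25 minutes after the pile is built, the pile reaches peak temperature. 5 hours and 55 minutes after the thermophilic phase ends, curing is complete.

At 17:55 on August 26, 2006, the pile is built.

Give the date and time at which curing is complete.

16:50 on August 27, 2006

The pile is built: 17:55 Aug 26, 2006.
The pile reaches peak temperature: 17:55 Aug 26, 2006 + 7h25m = 01:20 Aug 27, 2006.
The first turning is done: 01:20 Aug 27, 2006 + 2h30m = 03:50 Aug 27, 2006.
The thermophilic phase ends: 03:50 Aug 27, 2006 + 7h05m = 10:55 Aug 27, 2006.
Curing is complete: 10:55 Aug 27, 2006 + 5h55m = 16:50 Aug 27, 2006.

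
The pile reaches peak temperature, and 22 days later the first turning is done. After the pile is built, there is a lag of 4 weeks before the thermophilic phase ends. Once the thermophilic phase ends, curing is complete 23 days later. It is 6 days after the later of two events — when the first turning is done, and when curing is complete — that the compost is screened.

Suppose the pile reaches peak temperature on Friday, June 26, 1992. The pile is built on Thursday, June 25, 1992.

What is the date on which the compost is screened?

The pile reaches peak temperature: Jun 26, 1992.
The first turning is done: Jun 26, 1992 + 22 days = Jul 18, 1992.
The pile is built: Jun 25, 1992.
The thermophilic phase ends: Jun 25, 1992 + 4 weeks = Jul 23, 1992.
Curing is complete: Jul 23, 1992 + 23 days = Aug 15, 1992.
Both prerequisites met — the first turning is done (Jul 18, 1992), curing is complete (Aug 15, 1992); the later is Aug 15, 1992.
The compost is screened: Aug 15, 1992 + 6 days = Aug 21, 1992.

Friday, August 21, 1992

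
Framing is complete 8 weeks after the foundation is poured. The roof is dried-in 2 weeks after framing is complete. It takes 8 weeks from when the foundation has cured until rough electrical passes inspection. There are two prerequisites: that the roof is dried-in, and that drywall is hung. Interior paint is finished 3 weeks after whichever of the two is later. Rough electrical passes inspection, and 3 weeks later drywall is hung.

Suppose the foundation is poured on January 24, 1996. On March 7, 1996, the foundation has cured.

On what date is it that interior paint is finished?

June 13, 1996

The foundation is poured: Jan 24, 1996.
Framing is complete: Jan 24, 1996 + 8 weeks = Mar 20, 1996.
The roof is dried-in: Mar 20, 1996 + 2 weeks = Apr 3, 1996.
The foundation has cured: Mar 7, 1996.
Rough electrical passes inspection: Mar 7, 1996 + 8 weeks = May 2, 1996.
Drywall is hung: May 2, 1996 + 3 weeks = May 23, 1996.
Both prerequisites met — the roof is dried-in (Apr 3, 1996), drywall is hung (May 23, 1996); the later is May 23, 1996.
Interior paint is finished: May 23, 1996 + 3 weeks = Jun 13, 1996.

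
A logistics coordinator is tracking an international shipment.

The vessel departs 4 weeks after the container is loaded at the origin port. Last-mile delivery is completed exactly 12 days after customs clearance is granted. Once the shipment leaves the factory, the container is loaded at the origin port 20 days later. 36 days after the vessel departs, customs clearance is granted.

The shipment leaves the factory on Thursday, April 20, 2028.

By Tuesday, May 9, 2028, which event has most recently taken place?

The shipment leaves the factory

The shipment leaves the factory: Apr 20, 2028.
The container is loaded at the origin port: Apr 20, 2028 + 20 days = May 10, 2028.
The vessel departs: May 10, 2028 + 4 weeks = Jun 7, 2028.
Customs clearance is granted: Jun 7, 2028 + 36 days = Jul 13, 2028.
Last-mile delivery is completed: Jul 13, 2028 + 12 days = Jul 25, 2028.
May 9, 2028 falls between when the shipment leaves the factory (Apr 20, 2028) and when the container is loaded at the origin port (May 10, 2028).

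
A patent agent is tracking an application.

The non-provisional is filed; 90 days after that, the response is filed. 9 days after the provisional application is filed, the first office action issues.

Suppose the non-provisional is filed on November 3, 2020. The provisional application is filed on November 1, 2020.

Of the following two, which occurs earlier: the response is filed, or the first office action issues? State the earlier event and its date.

The first office action issues — November 10, 2020

The non-provisional is filed: Nov 3, 2020.
The response is filed: Nov 3, 2020 + 90 days = Feb 1, 2021.
The provisional application is filed: Nov 1, 2020.
The first office action issues: Nov 1, 2020 + 9 days = Nov 10, 2020.
Comparing: the response is filed on Feb 1, 2021 vs the first office action issues on Nov 10, 2020. Earlier: the first office action issues.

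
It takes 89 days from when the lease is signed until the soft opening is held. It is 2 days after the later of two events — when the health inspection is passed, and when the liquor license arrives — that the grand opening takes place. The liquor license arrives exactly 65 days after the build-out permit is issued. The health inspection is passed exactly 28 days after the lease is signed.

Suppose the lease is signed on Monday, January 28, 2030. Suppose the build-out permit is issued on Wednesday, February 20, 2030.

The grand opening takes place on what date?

The lease is signed: Jan 28, 2030.
The health inspection is passed: Jan 28, 2030 + 28 days = Feb 25, 2030.
The build-out permit is issued: Feb 20, 2030.
The liquor license arrives: Feb 20, 2030 + 65 days = Apr 26, 2030.
Both prerequisites met — the health inspection is passed (Feb 25, 2030), the liquor license arrives (Apr 26, 2030); the later is Apr 26, 2030.
The grand opening takes place: Apr 26, 2030 + 2 days = Apr 28, 2030.

Sunday, April 28, 2030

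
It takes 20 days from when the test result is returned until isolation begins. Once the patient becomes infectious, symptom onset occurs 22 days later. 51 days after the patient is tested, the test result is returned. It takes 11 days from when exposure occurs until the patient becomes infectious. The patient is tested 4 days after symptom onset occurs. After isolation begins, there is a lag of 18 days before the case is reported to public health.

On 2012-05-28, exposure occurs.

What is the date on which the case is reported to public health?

2012-10-01

Exposure occurs: May 28, 2012.
The patient becomes infectious: May 28, 2012 + 11 days = Jun 8, 2012.
Symptom onset occurs: Jun 8, 2012 + 22 days = Jun 30, 2012.
The patient is tested: Jun 30, 2012 + 4 days = Jul 4, 2012.
The test result is returned: Jul 4, 2012 + 51 days = Aug 24, 2012.
Isolation begins: Aug 24, 2012 + 20 days = Sep 13, 2012.
The case is reported to public health: Sep 13, 2012 + 18 days = Oct 1, 2012.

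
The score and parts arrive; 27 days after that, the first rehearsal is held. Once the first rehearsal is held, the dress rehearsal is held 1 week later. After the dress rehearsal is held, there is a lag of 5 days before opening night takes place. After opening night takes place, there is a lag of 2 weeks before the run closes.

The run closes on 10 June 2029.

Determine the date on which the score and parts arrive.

The run closes: Jun 10, 2029.
Opening night takes place: Jun 10, 2029 − 2 weeks = May 27, 2029.
The dress rehearsal is held: May 27, 2029 − 5 days = May 22, 2029.
The first rehearsal is held: May 22, 2029 − 1 week = May 15, 2029.
The score and parts arrive: May 15, 2029 − 27 days = Apr 18, 2029.

18 April 2029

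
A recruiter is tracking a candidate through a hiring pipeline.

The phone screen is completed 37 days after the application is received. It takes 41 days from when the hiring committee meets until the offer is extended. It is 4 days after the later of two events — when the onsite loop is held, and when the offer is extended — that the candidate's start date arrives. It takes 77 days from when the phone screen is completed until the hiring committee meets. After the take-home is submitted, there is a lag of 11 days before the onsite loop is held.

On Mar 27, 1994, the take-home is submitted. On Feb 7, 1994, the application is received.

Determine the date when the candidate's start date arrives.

The take-home is submitted: Mar 27, 1994.
The onsite loop is held: Mar 27, 1994 + 11 days = Apr 7, 1994.
The application is received: Feb 7, 1994.
The phone screen is completed: Feb 7, 1994 + 37 days = Mar 16, 1994.
The hiring committee meets: Mar 16, 1994 + 77 days = Jun 1, 1994.
The offer is extended: Jun 1, 1994 + 41 days = Jul 12, 1994.
Both prerequisites met — the onsite loop is held (Apr 7, 1994), the offer is extended (Jul 12, 1994); the later is Jul 12, 1994.
The candidate's start date arrives: Jul 12, 1994 + 4 days = Jul 16, 1994.

Jul 16, 1994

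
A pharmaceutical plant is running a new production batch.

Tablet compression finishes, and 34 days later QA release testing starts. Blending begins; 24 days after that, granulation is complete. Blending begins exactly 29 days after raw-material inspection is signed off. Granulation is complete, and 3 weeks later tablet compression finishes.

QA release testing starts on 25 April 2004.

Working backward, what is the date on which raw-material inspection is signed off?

QA release testing starts: Apr 25, 2004.
Tablet compression finishes: Apr 25, 2004 − 34 days = Mar 22, 2004.
Granulation is complete: Mar 22, 2004 − 3 weeks = Mar 1, 2004.
Blending begins: Mar 1, 2004 − 24 days = Feb 6, 2004.
Raw-material inspection is signed off: Feb 6, 2004 − 29 days = Jan 8, 2004.

8 January 2004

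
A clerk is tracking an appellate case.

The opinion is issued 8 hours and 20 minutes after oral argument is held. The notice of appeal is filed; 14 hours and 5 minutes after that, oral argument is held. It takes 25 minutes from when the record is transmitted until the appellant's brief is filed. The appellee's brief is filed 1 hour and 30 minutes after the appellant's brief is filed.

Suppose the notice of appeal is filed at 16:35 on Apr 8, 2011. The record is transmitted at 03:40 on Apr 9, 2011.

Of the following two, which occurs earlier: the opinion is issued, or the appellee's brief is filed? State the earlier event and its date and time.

The appellee's brief is filed — 05:35 on Apr 9, 2011

The notice of appeal is filed: 16:35 Apr 8, 2011.
Oral argument is held: 16:35 Apr 8, 2011 + 14h05m = 06:40 Apr 9, 2011.
The opinion is issued: 06:40 Apr 9, 2011 + 8h20m = 15:00 Apr 9, 2011.
The record is transmitted: 03:40 Apr 9, 2011.
The appellant's brief is filed: 03:40 Apr 9, 2011 + 25m = 04:05 Apr 9, 2011.
The appellee's brief is filed: 04:05 Apr 9, 2011 + 1h30m = 05:35 Apr 9, 2011.
Comparing: the opinion is issued at 15:00 Apr 9, 2011 vs the appellee's brief is filed at 05:35 Apr 9, 2011. Earlier: the appellee's brief is filed.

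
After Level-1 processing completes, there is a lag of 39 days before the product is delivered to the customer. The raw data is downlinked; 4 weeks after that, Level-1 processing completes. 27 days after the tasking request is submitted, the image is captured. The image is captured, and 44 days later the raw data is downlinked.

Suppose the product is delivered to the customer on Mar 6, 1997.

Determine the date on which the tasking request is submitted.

The product is delivered to the customer: Mar 6, 1997.
Level-1 processing completes: Mar 6, 1997 − 39 days = Jan 26, 1997.
The raw data is downlinked: Jan 26, 1997 − 4 weeks = Dec 29, 1996.
The image is captured: Dec 29, 1996 − 44 days = Nov 15, 1996.
The tasking request is submitted: Nov 15, 1996 − 27 days = Oct 19, 1996.

Oct 19, 1996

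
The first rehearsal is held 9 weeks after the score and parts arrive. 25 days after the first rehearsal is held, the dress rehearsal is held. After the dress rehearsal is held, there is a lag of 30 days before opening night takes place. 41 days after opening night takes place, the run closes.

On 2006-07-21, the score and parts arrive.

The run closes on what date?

2006-12-27

The score and parts arrive: Jul 21, 2006.
The first rehearsal is held: Jul 21, 2006 + 9 weeks = Sep 22, 2006.
The dress rehearsal is held: Sep 22, 2006 + 25 days = Oct 17, 2006.
Opening night takes place: Oct 17, 2006 + 30 days = Nov 16, 2006.
The run closes: Nov 16, 2006 + 41 days = Dec 27, 2006.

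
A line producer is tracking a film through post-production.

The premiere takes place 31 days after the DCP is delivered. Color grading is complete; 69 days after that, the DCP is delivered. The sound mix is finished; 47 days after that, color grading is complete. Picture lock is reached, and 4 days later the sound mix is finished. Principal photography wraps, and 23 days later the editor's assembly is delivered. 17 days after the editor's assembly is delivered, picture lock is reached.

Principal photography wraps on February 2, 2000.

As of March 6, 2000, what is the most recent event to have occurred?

Principal photography wraps: Feb 2, 2000.
The editor's assembly is delivered: Feb 2, 2000 + 23 days = Feb 25, 2000.
Picture lock is reached: Feb 25, 2000 + 17 days = Mar 13, 2000.
The sound mix is finished: Mar 13, 2000 + 4 days = Mar 17, 2000.
Color grading is complete: Mar 17, 2000 + 47 days = May 3, 2000.
The DCP is delivered: May 3, 2000 + 69 days = Jul 11, 2000.
The premiere takes place: Jul 11, 2000 + 31 days = Aug 11, 2000.
Mar 6, 2000 falls between when the editor's assembly is delivered (Feb 25, 2000) and when picture lock is reached (Mar 13, 2000).

The editor's assembly is delivered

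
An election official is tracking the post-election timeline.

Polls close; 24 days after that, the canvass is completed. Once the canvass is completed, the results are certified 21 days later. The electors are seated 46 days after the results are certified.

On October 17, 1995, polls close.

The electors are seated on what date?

Polls close: Oct 17, 1995.
The canvass is completed: Oct 17, 1995 + 24 days = Nov 10, 1995.
The results are certified: Nov 10, 1995 + 21 days = Dec 1, 1995.
The electors are seated: Dec 1, 1995 + 46 days = Jan 16, 1996.

January 16, 1996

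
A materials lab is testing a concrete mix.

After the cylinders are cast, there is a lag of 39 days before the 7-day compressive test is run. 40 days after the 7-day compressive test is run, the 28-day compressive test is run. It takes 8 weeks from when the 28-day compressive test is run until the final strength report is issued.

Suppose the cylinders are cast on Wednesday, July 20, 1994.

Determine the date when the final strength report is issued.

Friday, December 2, 1994

The cylinders are cast: Jul 20, 1994.
The 7-day compressive test is run: Jul 20, 1994 + 39 days = Aug 28, 1994.
The 28-day compressive test is run: Aug 28, 1994 + 40 days = Oct 7, 1994.
The final strength report is issued: Oct 7, 1994 + 8 weeks = Dec 2, 1994.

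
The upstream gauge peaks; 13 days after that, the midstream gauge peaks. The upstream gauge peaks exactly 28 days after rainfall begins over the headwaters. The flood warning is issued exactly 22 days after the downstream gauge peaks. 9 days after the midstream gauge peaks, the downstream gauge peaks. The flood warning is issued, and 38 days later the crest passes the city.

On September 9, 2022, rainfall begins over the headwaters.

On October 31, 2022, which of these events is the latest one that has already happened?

Rainfall begins over the headwaters: Sep 9, 2022.
The upstream gauge peaks: Sep 9, 2022 + 28 days = Oct 7, 2022.
The midstream gauge peaks: Oct 7, 2022 + 13 days = Oct 20, 2022.
The downstream gauge peaks: Oct 20, 2022 + 9 days = Oct 29, 2022.
The flood warning is issued: Oct 29, 2022 + 22 days = Nov 20, 2022.
The crest passes the city: Nov 20, 2022 + 38 days = Dec 28, 2022.
Oct 31, 2022 falls between when the downstream gauge peaks (Oct 29, 2022) and when the flood warning is issued (Nov 20, 2022).

The downstream gauge peaks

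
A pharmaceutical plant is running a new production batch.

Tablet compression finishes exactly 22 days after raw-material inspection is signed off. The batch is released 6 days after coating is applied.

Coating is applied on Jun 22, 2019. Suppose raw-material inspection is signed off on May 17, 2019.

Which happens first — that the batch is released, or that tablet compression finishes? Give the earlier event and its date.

Tablet compression finishes — Jun 8, 2019

Coating is applied: Jun 22, 2019.
The batch is released: Jun 22, 2019 + 6 days = Jun 28, 2019.
Raw-material inspection is signed off: May 17, 2019.
Tablet compression finishes: May 17, 2019 + 22 days = Jun 8, 2019.
Comparing: the batch is released on Jun 28, 2019 vs tablet compression finishes on Jun 8, 2019. Earlier: tablet compression finishes.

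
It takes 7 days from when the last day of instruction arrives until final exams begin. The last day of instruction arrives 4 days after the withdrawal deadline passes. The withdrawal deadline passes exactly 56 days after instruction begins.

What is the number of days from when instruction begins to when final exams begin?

67 days

Causal path: instruction begins → the withdrawal deadline passes → the last day of instruction arrives → final exams begin.
Total delay along the path: 56 + 4 + 7 = 67 days.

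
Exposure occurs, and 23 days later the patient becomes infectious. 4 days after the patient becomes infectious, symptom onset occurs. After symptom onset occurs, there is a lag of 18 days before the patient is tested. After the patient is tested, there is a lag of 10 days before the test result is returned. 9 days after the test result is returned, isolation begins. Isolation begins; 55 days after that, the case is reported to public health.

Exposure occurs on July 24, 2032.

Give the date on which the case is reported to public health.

Exposure occurs: Jul 24, 2032.
The patient becomes infectious: Jul 24, 2032 + 23 days = Aug 16, 2032.
Symptom onset occurs: Aug 16, 2032 + 4 days = Aug 20, 2032.
The patient is tested: Aug 20, 2032 + 18 days = Sep 7, 2032.
The test result is returned: Sep 7, 2032 + 10 days = Sep 17, 2032.
Isolation begins: Sep 17, 2032 + 9 days = Sep 26, 2032.
The case is reported to public health: Sep 26, 2032 + 55 days = Nov 20, 2032.

November 20, 2032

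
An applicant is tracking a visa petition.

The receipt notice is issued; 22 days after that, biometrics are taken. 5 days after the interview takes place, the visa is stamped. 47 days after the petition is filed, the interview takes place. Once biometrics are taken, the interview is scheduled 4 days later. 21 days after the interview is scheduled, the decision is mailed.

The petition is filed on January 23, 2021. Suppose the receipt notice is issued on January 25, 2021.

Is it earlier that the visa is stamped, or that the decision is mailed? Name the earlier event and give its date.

The petition is filed: Jan 23, 2021.
The interview takes place: Jan 23, 2021 + 47 days = Mar 11, 2021.
The visa is stamped: Mar 11, 2021 + 5 days = Mar 16, 2021.
The receipt notice is issued: Jan 25, 2021.
Biometrics are taken: Jan 25, 2021 + 22 days = Feb 16, 2021.
The interview is scheduled: Feb 16, 2021 + 4 days = Feb 20, 2021.
The decision is mailed: Feb 20, 2021 + 21 days = Mar 13, 2021.
Comparing: the visa is stamped on Mar 16, 2021 vs the decision is mailed on Mar 13, 2021. Earlier: the decision is mailed.

The decision is mailed — March 13, 2021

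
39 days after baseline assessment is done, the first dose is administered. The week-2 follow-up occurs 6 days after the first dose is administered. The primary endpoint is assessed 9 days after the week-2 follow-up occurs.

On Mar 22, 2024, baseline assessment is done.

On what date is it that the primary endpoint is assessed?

May 15, 2024

Baseline assessment is done: Mar 22, 2024.
The first dose is administered: Mar 22, 2024 + 39 days = Apr 30, 2024.
The week-2 follow-up occurs: Apr 30, 2024 + 6 days = May 6, 2024.
The primary endpoint is assessed: May 6, 2024 + 9 days = May 15, 2024.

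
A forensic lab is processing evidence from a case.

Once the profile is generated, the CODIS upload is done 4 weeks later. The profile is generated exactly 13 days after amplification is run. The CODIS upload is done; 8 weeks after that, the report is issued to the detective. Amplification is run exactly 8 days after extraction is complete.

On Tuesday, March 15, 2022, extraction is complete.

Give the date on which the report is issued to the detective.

Tuesday, June 28, 2022

Extraction is complete: Mar 15, 2022.
Amplification is run: Mar 15, 2022 + 8 days = Mar 23, 2022.
The profile is generated: Mar 23, 2022 + 13 days = Apr 5, 2022.
The CODIS upload is done: Apr 5, 2022 + 4 weeks = May 3, 2022.
The report is issued to the detective: May 3, 2022 + 8 weeks = Jun 28, 2022.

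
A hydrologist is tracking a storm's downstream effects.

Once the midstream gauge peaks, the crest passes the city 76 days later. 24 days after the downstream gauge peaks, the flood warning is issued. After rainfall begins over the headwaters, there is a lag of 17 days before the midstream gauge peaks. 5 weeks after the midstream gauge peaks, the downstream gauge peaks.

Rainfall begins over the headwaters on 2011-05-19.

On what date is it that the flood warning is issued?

Rainfall begins over the headwaters: May 19, 2011.
The midstream gauge peaks: May 19, 2011 + 17 days = Jun 5, 2011.
The downstream gauge peaks: Jun 5, 2011 + 5 weeks = Jul 10, 2011.
The flood warning is issued: Jul 10, 2011 + 24 days = Aug 3, 2011.

2011-08-03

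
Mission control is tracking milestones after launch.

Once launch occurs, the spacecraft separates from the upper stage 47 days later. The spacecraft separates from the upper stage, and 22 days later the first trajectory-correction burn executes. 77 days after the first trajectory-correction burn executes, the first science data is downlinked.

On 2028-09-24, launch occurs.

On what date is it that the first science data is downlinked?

Launch occurs: Sep 24, 2028.
The spacecraft separates from the upper stage: Sep 24, 2028 + 47 days = Nov 10, 2028.
The first trajectory-correction burn executes: Nov 10, 2028 + 22 days = Dec 2, 2028.
The first science data is downlinked: Dec 2, 2028 + 77 days = Feb 17, 2029.

2029-02-17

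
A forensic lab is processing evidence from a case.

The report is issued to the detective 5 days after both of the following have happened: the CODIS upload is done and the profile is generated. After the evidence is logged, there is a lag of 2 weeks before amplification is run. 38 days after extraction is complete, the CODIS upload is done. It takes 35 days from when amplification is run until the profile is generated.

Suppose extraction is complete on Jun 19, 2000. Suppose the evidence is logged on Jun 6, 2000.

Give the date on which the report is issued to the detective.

Extraction is complete: Jun 19, 2000.
The CODIS upload is done: Jun 19, 2000 + 38 days = Jul 27, 2000.
The evidence is logged: Jun 6, 2000.
Amplification is run: Jun 6, 2000 + 2 weeks = Jun 20, 2000.
The profile is generated: Jun 20, 2000 + 35 days = Jul 25, 2000.
Both prerequisites met — the CODIS upload is done (Jul 27, 2000), the profile is generated (Jul 25, 2000); the later is Jul 27, 2000.
The report is issued to the detective: Jul 27, 2000 + 5 days = Aug 1, 2000.

Aug 1, 2000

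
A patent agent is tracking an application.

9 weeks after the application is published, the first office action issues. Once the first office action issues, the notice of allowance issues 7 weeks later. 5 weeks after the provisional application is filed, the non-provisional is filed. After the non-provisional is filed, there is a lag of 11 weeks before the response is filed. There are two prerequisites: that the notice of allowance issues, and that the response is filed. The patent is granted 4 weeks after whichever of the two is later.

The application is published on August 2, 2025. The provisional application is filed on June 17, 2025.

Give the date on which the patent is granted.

The application is published: Aug 2, 2025.
The first office action issues: Aug 2, 2025 + 9 weeks = Oct 4, 2025.
The notice of allowance issues: Oct 4, 2025 + 7 weeks = Nov 22, 2025.
The provisional application is filed: Jun 17, 2025.
The non-provisional is filed: Jun 17, 2025 + 5 weeks = Jul 22, 2025.
The response is filed: Jul 22, 2025 + 11 weeks = Oct 7, 2025.
Both prerequisites met — the notice of allowance issues (Nov 22, 2025), the response is filed (Oct 7, 2025); the later is Nov 22, 2025.
The patent is granted: Nov 22, 2025 + 4 weeks = Dec 20, 2025.

December 20, 2025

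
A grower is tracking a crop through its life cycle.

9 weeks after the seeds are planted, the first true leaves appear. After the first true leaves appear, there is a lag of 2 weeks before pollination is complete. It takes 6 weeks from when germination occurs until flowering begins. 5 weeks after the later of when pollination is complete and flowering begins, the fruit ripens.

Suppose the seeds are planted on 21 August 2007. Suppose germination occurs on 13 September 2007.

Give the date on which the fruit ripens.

The seeds are planted: Aug 21, 2007.
The first true leaves appear: Aug 21, 2007 + 9 weeks = Oct 23, 2007.
Pollination is complete: Oct 23, 2007 + 2 weeks = Nov 6, 2007.
Germination occurs: Sep 13, 2007.
Flowering begins: Sep 13, 2007 + 6 weeks = Oct 25, 2007.
Both prerequisites met — pollination is complete (Nov 6, 2007), flowering begins (Oct 25, 2007); the later is Nov 6, 2007.
The fruit ripens: Nov 6, 2007 + 5 weeks = Dec 11, 2007.

11 December 2007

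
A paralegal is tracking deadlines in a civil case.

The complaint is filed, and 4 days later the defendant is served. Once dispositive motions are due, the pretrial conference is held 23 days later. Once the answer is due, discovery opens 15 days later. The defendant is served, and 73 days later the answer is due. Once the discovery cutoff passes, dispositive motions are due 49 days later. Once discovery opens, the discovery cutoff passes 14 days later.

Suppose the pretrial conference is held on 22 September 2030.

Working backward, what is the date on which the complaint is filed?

28 March 2030

The pretrial conference is held: Sep 22, 2030.
Dispositive motions are due: Sep 22, 2030 − 23 days = Aug 30, 2030.
The discovery cutoff passes: Aug 30, 2030 − 49 days = Jul 12, 2030.
Discovery opens: Jul 12, 2030 − 14 days = Jun 28, 2030.
The answer is due: Jun 28, 2030 − 15 days = Jun 13, 2030.
The defendant is served: Jun 13, 2030 − 73 days = Apr 1, 2030.
The complaint is filed: Apr 1, 2030 − 4 days = Mar 28, 2030.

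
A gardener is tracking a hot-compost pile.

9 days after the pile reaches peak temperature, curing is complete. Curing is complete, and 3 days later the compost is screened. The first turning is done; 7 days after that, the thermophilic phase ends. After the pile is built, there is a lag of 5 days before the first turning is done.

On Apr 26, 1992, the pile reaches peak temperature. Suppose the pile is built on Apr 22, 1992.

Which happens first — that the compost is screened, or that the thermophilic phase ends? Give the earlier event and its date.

The thermophilic phase ends — May 4, 1992

The pile reaches peak temperature: Apr 26, 1992.
Curing is complete: Apr 26, 1992 + 9 days = May 5, 1992.
The compost is screened: May 5, 1992 + 3 days = May 8, 1992.
The pile is built: Apr 22, 1992.
The first turning is done: Apr 22, 1992 + 5 days = Apr 27, 1992.
The thermophilic phase ends: Apr 27, 1992 + 7 days = May 4, 1992.
Comparing: the compost is screened on May 8, 1992 vs the thermophilic phase ends on May 4, 1992. Earlier: the thermophilic phase ends.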